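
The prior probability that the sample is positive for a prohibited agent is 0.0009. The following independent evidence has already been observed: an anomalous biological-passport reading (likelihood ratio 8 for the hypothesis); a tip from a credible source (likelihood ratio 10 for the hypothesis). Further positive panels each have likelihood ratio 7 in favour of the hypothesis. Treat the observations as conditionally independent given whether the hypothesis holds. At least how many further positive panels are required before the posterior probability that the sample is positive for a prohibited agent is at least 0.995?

5

Prior odds = 0.0009/0.9991 = 9/9991.
Combined Bayes factor of the evidence already in hand = 8 × 10 = 80.
Odds after that evidence = (9/9991) × 80 = 720/9991.
Target odds = 0.995/0.005 = 199.
Need 7ⁿ ≥ 199 ÷ (720/9991) = 1988209/720.
7⁴ = 2401 falls short of 1988209/720 but 7⁵ = 16807 reaches it, so n = 5.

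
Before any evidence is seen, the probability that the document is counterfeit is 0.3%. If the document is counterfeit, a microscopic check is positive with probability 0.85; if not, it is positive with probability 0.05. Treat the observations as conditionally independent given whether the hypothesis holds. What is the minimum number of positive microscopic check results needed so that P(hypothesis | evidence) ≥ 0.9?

3

Prior odds: 0.003 ÷ 0.997 = 3/997.
Likelihood ratio of a positive = 0.85/0.05 = 17.
Target posterior odds = 0.9/0.1 = 9.
Need (3/997) × 17ⁿ ≥ 9, i.e. 17ⁿ ≥ 2991.
17² = 289 falls short of 2991 but 17³ = 4913 reaches it, so n = 3.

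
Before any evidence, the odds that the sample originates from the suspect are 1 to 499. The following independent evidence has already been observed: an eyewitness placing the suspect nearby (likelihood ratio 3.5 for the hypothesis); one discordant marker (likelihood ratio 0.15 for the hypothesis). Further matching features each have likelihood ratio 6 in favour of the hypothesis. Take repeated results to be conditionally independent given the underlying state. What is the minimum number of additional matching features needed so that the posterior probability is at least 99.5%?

7

Prior odds = 1/499.
Combined Bayes factor of the evidence already in hand = 3.5 × 0.15 = 0.525.
Odds after that evidence = (1/499) × 0.525 = 21/19960.
Target odds = 0.995/0.005 = 199.
Need 6ⁿ ≥ 199 ÷ (21/19960) = 3972040/21.
6⁶ = 46656 falls short of 3972040/21 but 6⁷ = 279936 reaches it, so n = 7.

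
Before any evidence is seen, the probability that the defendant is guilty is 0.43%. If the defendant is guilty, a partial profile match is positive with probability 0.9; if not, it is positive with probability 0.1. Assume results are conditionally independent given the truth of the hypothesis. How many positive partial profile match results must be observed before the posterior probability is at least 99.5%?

5

Prior odds: 0.0043 ÷ 0.9957 = 43/9957.
Likelihood ratio of a positive = 0.9/0.1 = 9.
Target odds: 0.995 ÷ 0.005 = 199.
Require 9ⁿ ≥ 199 ÷ (43/9957) = 1981443/43.
9⁴ = 6561 falls short of 1981443/43 but 9⁵ = 59049 reaches it, so n = 5.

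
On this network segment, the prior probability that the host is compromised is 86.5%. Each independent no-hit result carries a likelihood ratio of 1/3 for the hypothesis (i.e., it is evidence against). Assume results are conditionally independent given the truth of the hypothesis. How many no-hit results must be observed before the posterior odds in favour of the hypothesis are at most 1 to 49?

Prior odds = 0.865/0.135 = 173/27.
Likelihood ratio per no-hit result = 1/3.
Target odds = 1/49.
Need (173/27) × (1/3)ⁿ ≤ 1/49, i.e. (1/3)ⁿ ≤ 27/8477.
(1/3)⁵ = 1/243 is still above 27/8477 but (1/3)⁶ = 1/729 is at or below it, so n = 6.

6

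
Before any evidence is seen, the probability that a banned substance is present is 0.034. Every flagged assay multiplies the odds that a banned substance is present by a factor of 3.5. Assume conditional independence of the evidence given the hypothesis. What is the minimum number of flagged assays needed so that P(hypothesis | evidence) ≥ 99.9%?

9

Prior odds = 0.034/0.966 = 17/483.
Likelihood ratio per flagged assay = 3.5.
Target posterior odds = 0.999/0.001 = 999.
Require 3.5ⁿ ≥ 999 ÷ (17/483) = 482517/17.
3.5⁸ = 5764801/256 falls short of 482517/17 but 3.5⁹ = 40353607/512 reaches it, so n = 9.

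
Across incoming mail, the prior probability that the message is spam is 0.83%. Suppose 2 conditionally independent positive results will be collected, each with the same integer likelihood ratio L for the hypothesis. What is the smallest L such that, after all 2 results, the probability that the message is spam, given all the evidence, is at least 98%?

77

Prior odds = 0.0083/0.9917 = 83/9917.
Target odds = 0.98/0.02 = 49.
Need L² ≥ 49 ÷ (83/9917) = 485933/83.
76² = 5776 < 485933/83 ≤ 5929 = 77², so L = 77.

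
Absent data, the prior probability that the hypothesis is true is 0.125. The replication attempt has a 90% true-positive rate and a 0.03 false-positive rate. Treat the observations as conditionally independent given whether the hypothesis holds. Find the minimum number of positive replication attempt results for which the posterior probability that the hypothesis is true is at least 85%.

2

Prior odds: 0.125 ÷ 0.875 = 1/7.
Likelihood ratio of a positive result = 0.9/0.03 = 30.
Target odds: 0.85 ÷ 0.15 = 17/3.
Need (1/7) × 30ⁿ ≥ 17/3, i.e. 30ⁿ ≥ 119/3.
30¹ = 30 falls short of 119/3 but 30² = 900 reaches it, so n = 2.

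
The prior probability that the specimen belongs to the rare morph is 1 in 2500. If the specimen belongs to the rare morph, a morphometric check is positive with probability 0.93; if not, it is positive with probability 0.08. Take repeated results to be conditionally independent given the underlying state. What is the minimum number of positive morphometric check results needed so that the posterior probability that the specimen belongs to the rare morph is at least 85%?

Prior odds = 0.0004/0.9996 = 1/2499.
Likelihood ratio of a positive = 0.93/0.08 = 11.625.
Target odds: 0.85 ÷ 0.15 = 17/3.
Require 11.625ⁿ ≥ 17/3 ÷ (1/2499) = 14161.
11.625³ = 804357/512 falls short of 14161 but 11.625⁴ = 74805201/4096 reaches it, so n = 4.

4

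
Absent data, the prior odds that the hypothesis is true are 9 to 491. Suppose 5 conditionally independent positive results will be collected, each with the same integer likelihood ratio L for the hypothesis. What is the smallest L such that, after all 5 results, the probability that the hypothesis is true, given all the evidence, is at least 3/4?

Prior odds = 9/491.
Target odds = 0.75/0.25 = 3.
Need L⁵ ≥ 3 ÷ (9/491) = 491/3.
2⁵ = 32 < 491/3 ≤ 243 = 3⁵, so L = 3.

3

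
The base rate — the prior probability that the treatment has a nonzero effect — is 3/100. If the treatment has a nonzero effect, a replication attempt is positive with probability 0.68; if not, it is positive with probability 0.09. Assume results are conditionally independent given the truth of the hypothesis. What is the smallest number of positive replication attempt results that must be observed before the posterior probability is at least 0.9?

3

Prior odds: 0.03 ÷ 0.97 = 3/97.
Likelihood ratio of a positive = 0.68/0.09 = 68/9.
Target posterior odds = 0.9/0.1 = 9.
Require (68/9)ⁿ ≥ 9 ÷ (3/97) = 291.
(68/9)² = 4624/81 falls short of 291 but (68/9)³ = 314432/729 reaches it, so n = 3.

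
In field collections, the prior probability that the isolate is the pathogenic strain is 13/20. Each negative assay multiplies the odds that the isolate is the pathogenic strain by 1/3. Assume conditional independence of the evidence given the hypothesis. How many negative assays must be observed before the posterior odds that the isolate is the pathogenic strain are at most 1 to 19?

4

Prior odds: 0.65 ÷ 0.35 = 13/7.
Likelihood ratio per negative assay = 1/3.
Target odds = 1/19.
Require (1/3)ⁿ ≤ 1/19 ÷ (13/7) = 7/247.
(1/3)³ = 1/27 is still above 7/247 but (1/3)⁴ = 1/81 is at or below it, so n = 4.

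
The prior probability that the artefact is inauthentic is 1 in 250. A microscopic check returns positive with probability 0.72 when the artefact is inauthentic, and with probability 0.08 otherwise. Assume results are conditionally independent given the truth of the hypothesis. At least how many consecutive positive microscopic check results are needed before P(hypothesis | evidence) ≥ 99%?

5

Prior odds: 0.004 ÷ 0.996 = 1/249.
Likelihood ratio of a positive result = 0.72/0.08 = 9.
Target posterior odds = 0.99/0.01 = 99.
Require 9ⁿ ≥ 99 ÷ (1/249) = 24651.
9⁴ = 6561 falls short of 24651 but 9⁵ = 59049 reaches it, so n = 5.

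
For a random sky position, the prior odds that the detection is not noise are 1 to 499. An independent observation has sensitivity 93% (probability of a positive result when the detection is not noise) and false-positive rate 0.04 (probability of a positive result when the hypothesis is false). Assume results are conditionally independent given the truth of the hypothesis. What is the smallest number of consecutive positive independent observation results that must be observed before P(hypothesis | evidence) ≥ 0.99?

4

Prior odds = 1/499.
Likelihood ratio of a positive result = 0.93/0.04 = 23.25.
Target posterior odds = 0.99/0.01 = 99.
Need (1/499) × 23.25ⁿ ≥ 99, i.e. 23.25ⁿ ≥ 49401.
23.25³ = 804357/64 falls short of 49401 but 23.25⁴ = 74805201/256 reaches it, so n = 4.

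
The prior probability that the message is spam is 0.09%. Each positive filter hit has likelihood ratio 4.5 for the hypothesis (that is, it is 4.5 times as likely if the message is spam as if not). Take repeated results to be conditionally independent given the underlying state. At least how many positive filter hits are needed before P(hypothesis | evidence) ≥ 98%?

Prior odds: 0.0009 ÷ 0.9991 = 9/9991.
Likelihood ratio per positive filter hit = 4.5.
Target posterior odds = 0.98/0.02 = 49.
Need (9/9991) × 4.5ⁿ ≥ 49, i.e. 4.5ⁿ ≥ 489559/9.
4.5⁷ = 4782969/128 falls short of 489559/9 but 4.5⁸ = 43046721/256 reaches it, so n = 8.

8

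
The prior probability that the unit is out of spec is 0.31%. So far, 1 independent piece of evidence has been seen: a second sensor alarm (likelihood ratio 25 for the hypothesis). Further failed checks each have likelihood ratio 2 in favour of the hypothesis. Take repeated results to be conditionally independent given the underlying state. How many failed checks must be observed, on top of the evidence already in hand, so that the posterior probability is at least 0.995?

Prior odds = 0.0031/0.9969 = 31/9969.
Bayes factor of the evidence already in hand = 25.
Odds after that evidence = (31/9969) × 25 = 775/9969.
Target odds = 0.995/0.005 = 199.
Need 2ⁿ ≥ 199 ÷ (775/9969) = 1983831/775.
2¹¹ = 2048 falls short of 1983831/775 but 2¹² = 4096 reaches it, so n = 12.

12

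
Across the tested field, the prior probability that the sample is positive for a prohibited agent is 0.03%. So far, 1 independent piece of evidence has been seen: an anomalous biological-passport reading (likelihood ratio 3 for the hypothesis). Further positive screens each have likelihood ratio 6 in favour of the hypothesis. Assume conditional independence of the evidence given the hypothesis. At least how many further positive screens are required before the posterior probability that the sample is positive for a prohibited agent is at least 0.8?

5

Prior odds = 0.0003/0.9997 = 3/9997.
Bayes factor of the evidence already in hand = 3.
Odds after that evidence = (3/9997) × 3 = 9/9997.
Target odds = 0.8/0.2 = 4.
Need 6ⁿ ≥ 4 ÷ (9/9997) = 39988/9.
6⁴ = 1296 falls short of 39988/9 but 6⁵ = 7776 reaches it, so n = 5.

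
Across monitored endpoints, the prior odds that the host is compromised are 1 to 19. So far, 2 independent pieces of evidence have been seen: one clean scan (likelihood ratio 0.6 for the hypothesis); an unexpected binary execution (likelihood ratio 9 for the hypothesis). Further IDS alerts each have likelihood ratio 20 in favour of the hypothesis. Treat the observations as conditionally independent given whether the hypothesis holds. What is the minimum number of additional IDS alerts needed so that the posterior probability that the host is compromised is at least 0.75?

Prior odds = 1/19.
Combined Bayes factor of the evidence already in hand = 0.6 × 9 = 5.4.
Odds after that evidence = (1/19) × 5.4 = 27/95.
Target odds = 0.75/0.25 = 3.
Need 20ⁿ ≥ 3 ÷ (27/95) = 95/9.
20¹ = 20, which meets the required 95/9; so n = 1.

1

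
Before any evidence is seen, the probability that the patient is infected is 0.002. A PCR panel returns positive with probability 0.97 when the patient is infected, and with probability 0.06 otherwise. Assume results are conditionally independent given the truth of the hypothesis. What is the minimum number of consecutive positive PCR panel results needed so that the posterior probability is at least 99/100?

4

Prior odds: 0.002 ÷ 0.998 = 1/499.
Likelihood ratio of a positive result = 0.97/0.06 = 97/6.
Target posterior odds = 0.99/0.01 = 99.
Need (1/499) × (97/6)ⁿ ≥ 99, i.e. (97/6)ⁿ ≥ 49401.
(97/6)³ = 912673/216 falls short of 49401 but (97/6)⁴ = 88529281/1296 reaches it, so n = 4.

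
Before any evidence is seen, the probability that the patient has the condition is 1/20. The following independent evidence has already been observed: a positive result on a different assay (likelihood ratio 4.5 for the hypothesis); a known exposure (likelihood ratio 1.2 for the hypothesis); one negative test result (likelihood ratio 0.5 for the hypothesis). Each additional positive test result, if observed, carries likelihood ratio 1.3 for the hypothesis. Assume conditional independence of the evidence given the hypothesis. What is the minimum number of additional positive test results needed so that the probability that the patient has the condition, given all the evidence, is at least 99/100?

25

Prior odds = 0.05/0.95 = 1/19.
Combined Bayes factor of the evidence already in hand = 4.5 × 1.2 × 0.5 = 2.7.
Odds after that evidence = (1/19) × 2.7 = 27/190.
Target odds = 0.99/0.01 = 99.
Need 1.3ⁿ ≥ 99 ÷ (27/190) = 2090/3.
1.3²⁴ ≈542.801 falls short of 2090/3 but 1.3²⁵ ≈705.641 reaches it, so n = 25.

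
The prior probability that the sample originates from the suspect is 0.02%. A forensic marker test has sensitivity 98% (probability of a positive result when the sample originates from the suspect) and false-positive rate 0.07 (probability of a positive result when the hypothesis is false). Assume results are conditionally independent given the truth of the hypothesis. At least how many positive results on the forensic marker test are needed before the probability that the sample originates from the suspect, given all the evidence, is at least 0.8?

Prior odds = 0.0002/0.9998 = 1/4999.
Likelihood ratio of a positive result = 0.98/0.07 = 14.
Target posterior odds = 0.8/0.2 = 4.
Need (1/4999) × 14ⁿ ≥ 4, i.e. 14ⁿ ≥ 19996.
14³ = 2744 falls short of 19996 but 14⁴ = 38416 reaches it, so n = 4.

4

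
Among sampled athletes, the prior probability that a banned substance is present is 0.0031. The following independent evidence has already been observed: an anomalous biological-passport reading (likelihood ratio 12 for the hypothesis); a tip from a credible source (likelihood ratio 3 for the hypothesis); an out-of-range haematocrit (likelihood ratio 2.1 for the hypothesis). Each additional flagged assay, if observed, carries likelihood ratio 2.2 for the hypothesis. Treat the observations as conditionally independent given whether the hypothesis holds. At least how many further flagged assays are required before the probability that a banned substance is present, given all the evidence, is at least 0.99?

8

Prior odds = 0.0031/0.9969 = 31/9969.
Combined Bayes factor of the evidence already in hand = 12 × 3 × 2.1 = 75.6.
Odds after that evidence = (31/9969) × 75.6 = 3906/16615.
Target odds = 0.99/0.01 = 99.
Need 2.2ⁿ ≥ 99 ÷ (3906/16615) = 182765/434.
2.2⁷ = 19487171/78125 falls short of 182765/434 but 2.2⁸ = 214358881/390625 reaches it, so n = 8.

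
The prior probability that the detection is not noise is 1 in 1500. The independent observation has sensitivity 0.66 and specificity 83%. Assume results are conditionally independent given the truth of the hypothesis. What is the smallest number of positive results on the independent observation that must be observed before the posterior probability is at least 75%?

Prior odds = (1/1500)/(1499/1500) = 1/1499.
False-positive rate = 1 − 0.83 = 0.17; likelihood ratio of a positive = 0.66/0.17 = 66/17.
Target odds: 0.75 ÷ 0.25 = 3.
Require (66/17)ⁿ ≥ 3 ÷ (1/1499) = 4497.
(66/17)⁶ ≈3424.29 falls short of 4497 but (66/17)⁷ ≈13294.3 reaches it, so n = 7.

7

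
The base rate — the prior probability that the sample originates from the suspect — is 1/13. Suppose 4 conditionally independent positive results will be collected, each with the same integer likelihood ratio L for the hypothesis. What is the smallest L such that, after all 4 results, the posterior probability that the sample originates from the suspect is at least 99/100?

Prior odds = (1/13)/(12/13) = 1/12.
Target odds = 0.99/0.01 = 99.
Need L⁴ ≥ 99 ÷ (1/12) = 1188.
5⁴ = 625 < 1188 ≤ 1296 = 6⁴, so L = 6.

6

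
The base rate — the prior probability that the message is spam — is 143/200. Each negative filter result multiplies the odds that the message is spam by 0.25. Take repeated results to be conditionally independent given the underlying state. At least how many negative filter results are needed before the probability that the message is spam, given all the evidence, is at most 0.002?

Prior odds: 0.715 ÷ 0.285 = 143/57.
Likelihood ratio per negative filter result = 0.25.
Target posterior odds = 0.002/0.998 = 1/499.
Need (143/57) × 0.25ⁿ ≤ 1/499, i.e. 0.25ⁿ ≤ 57/71357.
0.25⁵ = 1/1024 is still above 57/71357 but 0.25⁶ = 1/4096 is at or below it, so n = 6.

6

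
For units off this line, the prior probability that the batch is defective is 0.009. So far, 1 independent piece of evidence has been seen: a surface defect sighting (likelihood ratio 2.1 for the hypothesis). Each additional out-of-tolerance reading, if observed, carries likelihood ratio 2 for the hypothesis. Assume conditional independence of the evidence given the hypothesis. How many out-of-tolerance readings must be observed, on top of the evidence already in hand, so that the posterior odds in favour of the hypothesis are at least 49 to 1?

Prior odds = 0.009/0.991 = 9/991.
Bayes factor of the evidence already in hand = 2.1.
Odds after that evidence = (9/991) × 2.1 = 189/9910.
Target odds = 49.
Need 2ⁿ ≥ 49 ÷ (189/9910) = 69370/27.
2¹¹ = 2048 falls short of 69370/27 but 2¹² = 4096 reaches it, so n = 12.

12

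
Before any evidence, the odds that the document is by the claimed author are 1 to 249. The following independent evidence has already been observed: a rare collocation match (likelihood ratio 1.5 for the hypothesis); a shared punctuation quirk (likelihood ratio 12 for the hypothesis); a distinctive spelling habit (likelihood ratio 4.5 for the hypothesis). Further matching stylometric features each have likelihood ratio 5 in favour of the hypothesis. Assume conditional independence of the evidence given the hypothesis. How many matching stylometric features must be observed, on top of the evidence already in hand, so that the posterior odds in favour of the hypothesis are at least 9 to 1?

Prior odds = 1/249.
Combined Bayes factor of the evidence already in hand = 1.5 × 12 × 4.5 = 81.
Odds after that evidence = (1/249) × 81 = 27/83.
Target odds = 9.
Need 5ⁿ ≥ 9 ÷ (27/83) = 83/3.
5² = 25 falls short of 83/3 but 5³ = 125 reaches it, so n = 3.

3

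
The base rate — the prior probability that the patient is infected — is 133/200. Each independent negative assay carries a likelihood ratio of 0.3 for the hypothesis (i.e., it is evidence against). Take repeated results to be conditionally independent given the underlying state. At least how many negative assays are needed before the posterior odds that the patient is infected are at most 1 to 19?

4

Prior odds: 0.665 ÷ 0.335 = 133/67.
Likelihood ratio per negative assay = 0.3.
Target odds = 1/19.
Need (133/67) × 0.3ⁿ ≤ 1/19, i.e. 0.3ⁿ ≤ 67/2527.
0.3³ = 0.027 is still above 67/2527 but 0.3⁴ = 0.0081 is at or below it, so n = 4.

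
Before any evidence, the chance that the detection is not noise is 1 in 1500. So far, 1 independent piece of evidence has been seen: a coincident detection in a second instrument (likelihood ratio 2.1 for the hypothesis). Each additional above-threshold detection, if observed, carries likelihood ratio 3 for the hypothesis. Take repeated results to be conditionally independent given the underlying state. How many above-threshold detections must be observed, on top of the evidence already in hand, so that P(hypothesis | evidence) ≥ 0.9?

8

Prior odds = (1/1500)/(1499/1500) = 1/1499.
Bayes factor of the evidence already in hand = 2.1.
Odds after that evidence = (1/1499) × 2.1 = 21/14990.
Target odds = 0.9/0.1 = 9.
Need 3ⁿ ≥ 9 ÷ (21/14990) = 44970/7.
3⁷ = 2187 falls short of 44970/7 but 3⁸ = 6561 reaches it, so n = 8.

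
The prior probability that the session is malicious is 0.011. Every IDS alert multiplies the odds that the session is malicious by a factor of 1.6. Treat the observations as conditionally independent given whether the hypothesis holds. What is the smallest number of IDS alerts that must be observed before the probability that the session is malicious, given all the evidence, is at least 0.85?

14

Prior odds: 0.011 ÷ 0.989 = 11/989.
Likelihood ratio per IDS alert = 1.6.
Target odds: 0.85 ÷ 0.15 = 17/3.
Need (11/989) × 1.6ⁿ ≥ 17/3, i.e. 1.6ⁿ ≥ 16813/33.
1.6¹³ ≈450.36 falls short of 16813/33 but 1.6¹⁴ ≈720.576 reaches it, so n = 14.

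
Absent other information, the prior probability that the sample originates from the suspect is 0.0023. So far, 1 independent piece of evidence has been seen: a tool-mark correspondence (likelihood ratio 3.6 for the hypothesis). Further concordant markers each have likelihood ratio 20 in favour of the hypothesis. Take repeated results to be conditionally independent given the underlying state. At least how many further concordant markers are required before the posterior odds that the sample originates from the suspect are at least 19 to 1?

Prior odds = 0.0023/0.9977 = 23/9977.
Bayes factor of the evidence already in hand = 3.6.
Odds after that evidence = (23/9977) × 3.6 = 414/49885.
Target odds = 19.
Need 20ⁿ ≥ 19 ÷ (414/49885) = 947815/414.
20² = 400 falls short of 947815/414 but 20³ = 8000 reaches it, so n = 3.

3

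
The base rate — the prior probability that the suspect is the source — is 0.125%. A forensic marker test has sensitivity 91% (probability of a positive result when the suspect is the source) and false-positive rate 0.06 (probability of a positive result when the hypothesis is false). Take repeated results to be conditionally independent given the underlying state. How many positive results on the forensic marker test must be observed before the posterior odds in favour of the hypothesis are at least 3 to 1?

Prior odds = 0.00125/0.99875 = 1/799.
Likelihood ratio of a positive result = 0.91/0.06 = 91/6.
Target odds = 3.
Need (1/799) × (91/6)ⁿ ≥ 3, i.e. (91/6)ⁿ ≥ 2397.
(91/6)² = 8281/36 falls short of 2397 but (91/6)³ = 753571/216 reaches it, so n = 3.

3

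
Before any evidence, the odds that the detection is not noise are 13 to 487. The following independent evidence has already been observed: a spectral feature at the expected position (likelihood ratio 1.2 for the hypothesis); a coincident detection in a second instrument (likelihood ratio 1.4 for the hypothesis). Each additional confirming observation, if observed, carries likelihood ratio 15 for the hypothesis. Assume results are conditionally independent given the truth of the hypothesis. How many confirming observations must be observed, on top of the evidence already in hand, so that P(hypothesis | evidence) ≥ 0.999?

4

Prior odds = 13/487.
Combined Bayes factor of the evidence already in hand = 1.2 × 1.4 = 1.68.
Odds after that evidence = (13/487) × 1.68 = 546/12175.
Target odds = 0.999/0.001 = 999.
Need 15ⁿ ≥ 999 ÷ (546/12175) = 4054275/182.
15³ = 3375 falls short of 4054275/182 but 15⁴ = 50625 reaches it, so n = 4.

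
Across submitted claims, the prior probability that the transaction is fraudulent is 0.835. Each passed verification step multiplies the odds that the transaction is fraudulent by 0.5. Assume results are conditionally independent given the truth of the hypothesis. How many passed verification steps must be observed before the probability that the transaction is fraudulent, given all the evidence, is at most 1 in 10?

Prior odds = 0.835/0.165 = 167/33.
Likelihood ratio per passed verification step = 0.5.
Target odds: 0.1 ÷ 0.9 = 1/9.
Need (167/33) × 0.5ⁿ ≤ 1/9, i.e. 0.5ⁿ ≤ 11/501.
0.5⁵ = 0.03125 is still above 11/501 but 0.5⁶ = 0.015625 is at or below it, so n = 6.

6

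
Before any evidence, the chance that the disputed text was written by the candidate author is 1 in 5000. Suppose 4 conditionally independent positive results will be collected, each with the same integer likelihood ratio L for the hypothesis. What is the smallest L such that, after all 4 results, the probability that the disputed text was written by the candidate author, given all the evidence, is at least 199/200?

Prior odds = 0.0002/0.9998 = 1/4999.
Target odds = 0.995/0.005 = 199.
Need L⁴ ≥ 199 ÷ (1/4999) = 994801.
31⁴ = 923521 < 994801 ≤ 1048576 = 32⁴, so L = 32.

32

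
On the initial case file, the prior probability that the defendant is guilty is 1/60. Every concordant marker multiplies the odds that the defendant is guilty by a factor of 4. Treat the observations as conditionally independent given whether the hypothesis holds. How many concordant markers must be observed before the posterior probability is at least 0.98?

Prior odds: (1/60) ÷ (59/60) = 1/59.
Likelihood ratio per concordant marker = 4.
Target odds: 0.98 ÷ 0.02 = 49.
Require 4ⁿ ≥ 49 ÷ (1/59) = 2891.
4⁵ = 1024 falls short of 2891 but 4⁶ = 4096 reaches it, so n = 6.

6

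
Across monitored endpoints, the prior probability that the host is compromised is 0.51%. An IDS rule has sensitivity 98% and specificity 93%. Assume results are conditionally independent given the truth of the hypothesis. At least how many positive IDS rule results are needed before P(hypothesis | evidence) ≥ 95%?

Prior odds = 0.0051/0.9949 = 51/9949.
False-positive rate = 1 − 0.93 = 0.07; likelihood ratio of a positive = 0.98/0.07 = 14.
Target posterior odds = 0.95/0.05 = 19.
Require 14ⁿ ≥ 19 ÷ (51/9949) = 189031/51.
14³ = 2744 falls short of 189031/51 but 14⁴ = 38416 reaches it, so n = 4.

4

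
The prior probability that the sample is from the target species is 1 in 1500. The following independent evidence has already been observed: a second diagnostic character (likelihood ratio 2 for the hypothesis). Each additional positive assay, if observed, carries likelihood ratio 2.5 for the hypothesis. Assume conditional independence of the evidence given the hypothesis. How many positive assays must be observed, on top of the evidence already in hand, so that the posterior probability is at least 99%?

Prior odds = (1/1500)/(1499/1500) = 1/1499.
Bayes factor of the evidence already in hand = 2.
Odds after that evidence = (1/1499) × 2 = 2/1499.
Target odds = 0.99/0.01 = 99.
Need 2.5ⁿ ≥ 99 ÷ (2/1499) = 74200.5.
2.5¹² = 244140625/4096 falls short of 74200.5 but 2.5¹³ ≈149012 reaches it, so n = 13.

13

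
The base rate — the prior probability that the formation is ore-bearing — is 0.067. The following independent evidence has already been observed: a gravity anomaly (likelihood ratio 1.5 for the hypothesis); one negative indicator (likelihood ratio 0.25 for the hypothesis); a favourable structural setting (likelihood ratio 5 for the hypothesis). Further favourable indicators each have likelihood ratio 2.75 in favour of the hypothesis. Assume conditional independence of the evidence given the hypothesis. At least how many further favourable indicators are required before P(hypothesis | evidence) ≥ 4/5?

4

Prior odds = 0.067/0.933 = 67/933.
Combined Bayes factor of the evidence already in hand = 1.5 × 0.25 × 5 = 1.875.
Odds after that evidence = (67/933) × 1.875 = 335/2488.
Target odds = 0.8/0.2 = 4.
Need 2.75ⁿ ≥ 4 ÷ (335/2488) = 9952/335.
2.75³ = 20.796875 falls short of 9952/335 but 2.75⁴ = 57.19140625 reaches it, so n = 4.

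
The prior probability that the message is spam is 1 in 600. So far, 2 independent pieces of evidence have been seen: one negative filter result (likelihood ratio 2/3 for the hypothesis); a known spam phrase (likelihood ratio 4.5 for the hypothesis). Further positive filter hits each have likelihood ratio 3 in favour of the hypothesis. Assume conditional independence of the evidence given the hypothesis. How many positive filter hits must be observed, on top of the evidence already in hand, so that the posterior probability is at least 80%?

Prior odds = (1/600)/(599/600) = 1/599.
Combined Bayes factor of the evidence already in hand = (2/3) × 4.5 = 3.
Odds after that evidence = (1/599) × 3 = 3/599.
Target odds = 0.8/0.2 = 4.
Need 3ⁿ ≥ 4 ÷ (3/599) = 2396/3.
3⁶ = 729 falls short of 2396/3 but 3⁷ = 2187 reaches it, so n = 7.

7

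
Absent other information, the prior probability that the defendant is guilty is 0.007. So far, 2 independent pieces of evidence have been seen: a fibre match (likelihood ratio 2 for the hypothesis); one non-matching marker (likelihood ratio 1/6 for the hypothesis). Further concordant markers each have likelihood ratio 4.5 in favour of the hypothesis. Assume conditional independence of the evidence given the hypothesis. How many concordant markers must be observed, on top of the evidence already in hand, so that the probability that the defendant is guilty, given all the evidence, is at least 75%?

Prior odds = 0.007/0.993 = 7/993.
Combined Bayes factor of the evidence already in hand = 2 × (1/6) = 1/3.
Odds after that evidence = (7/993) × 1/3 = 7/2979.
Target odds = 0.75/0.25 = 3.
Need 4.5ⁿ ≥ 3 ÷ (7/2979) = 8937/7.
4.5⁴ = 410.0625 falls short of 8937/7 but 4.5⁵ = 1845.28125 reaches it, so n = 5.

5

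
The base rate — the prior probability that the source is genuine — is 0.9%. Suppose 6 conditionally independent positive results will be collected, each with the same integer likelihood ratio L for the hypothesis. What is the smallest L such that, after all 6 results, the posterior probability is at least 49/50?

Prior odds = 0.009/0.991 = 9/991.
Target odds = 0.98/0.02 = 49.
Need L⁶ ≥ 49 ÷ (9/991) = 48559/9.
4⁶ = 4096 < 48559/9 ≤ 15625 = 5⁶, so L = 5.

5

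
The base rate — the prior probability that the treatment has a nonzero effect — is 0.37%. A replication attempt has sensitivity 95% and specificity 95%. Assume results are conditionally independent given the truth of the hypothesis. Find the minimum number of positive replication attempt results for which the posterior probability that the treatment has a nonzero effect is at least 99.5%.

Prior odds = 0.0037/0.9963 = 37/9963.
False-positive rate = 1 − 0.95 = 0.05; likelihood ratio of a positive = 0.95/0.05 = 19.
Target posterior odds = 0.995/0.005 = 199.
Require 19ⁿ ≥ 199 ÷ (37/9963) = 1982637/37.
19³ = 6859 falls short of 1982637/37 but 19⁴ = 130321 reaches it, so n = 4.

4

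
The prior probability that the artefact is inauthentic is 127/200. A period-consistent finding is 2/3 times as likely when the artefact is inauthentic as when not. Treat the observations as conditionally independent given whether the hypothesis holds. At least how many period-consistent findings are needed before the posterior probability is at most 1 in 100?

13

Prior odds: 0.635 ÷ 0.365 = 127/73.
Likelihood ratio per period-consistent finding = 2/3.
Target odds: 0.01 ÷ 0.99 = 1/99.
Need (127/73) × (2/3)ⁿ ≤ 1/99, i.e. (2/3)ⁿ ≤ 73/12573.
(2/3)¹² = 4096/531441 is still above 73/12573 but (2/3)¹³ = 8192/1594323 is at or below it, so n = 13.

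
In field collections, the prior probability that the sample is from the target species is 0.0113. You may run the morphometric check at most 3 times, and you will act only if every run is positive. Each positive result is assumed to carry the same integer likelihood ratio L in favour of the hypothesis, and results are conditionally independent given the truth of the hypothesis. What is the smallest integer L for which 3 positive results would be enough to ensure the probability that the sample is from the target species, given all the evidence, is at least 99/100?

21

Prior odds = 0.0113/0.9887 = 113/9887.
Target odds = 0.99/0.01 = 99.
Need L³ ≥ 99 ÷ (113/9887) = 978813/113.
20³ = 8000 < 978813/113 ≤ 9261 = 21³, so L = 21.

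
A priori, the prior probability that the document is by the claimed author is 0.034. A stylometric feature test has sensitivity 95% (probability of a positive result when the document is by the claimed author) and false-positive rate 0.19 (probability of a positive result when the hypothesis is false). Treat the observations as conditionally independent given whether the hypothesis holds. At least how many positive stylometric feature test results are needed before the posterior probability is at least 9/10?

4

Prior odds = 0.034/0.966 = 17/483.
Likelihood ratio of a positive result = 0.95/0.19 = 5.
Target posterior odds = 0.9/0.1 = 9.
Need (17/483) × 5ⁿ ≥ 9, i.e. 5ⁿ ≥ 4347/17.
5³ = 125 falls short of 4347/17 but 5⁴ = 625 reaches it, so n = 4.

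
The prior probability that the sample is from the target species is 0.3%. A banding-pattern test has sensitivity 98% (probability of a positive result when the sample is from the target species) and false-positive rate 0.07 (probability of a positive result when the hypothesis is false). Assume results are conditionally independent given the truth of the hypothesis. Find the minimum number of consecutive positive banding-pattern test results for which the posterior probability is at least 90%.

Prior odds: 0.003 ÷ 0.997 = 3/997.
Likelihood ratio of a positive result = 0.98/0.07 = 14.
Target odds: 0.9 ÷ 0.1 = 9.
Require 14ⁿ ≥ 9 ÷ (3/997) = 2991.
14³ = 2744 falls short of 2991 but 14⁴ = 38416 reaches it, so n = 4.

4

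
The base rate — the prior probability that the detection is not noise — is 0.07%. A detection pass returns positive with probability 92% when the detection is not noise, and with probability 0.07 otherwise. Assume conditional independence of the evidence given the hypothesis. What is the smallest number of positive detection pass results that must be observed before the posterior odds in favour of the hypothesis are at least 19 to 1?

4

Prior odds: 0.0007 ÷ 0.9993 = 7/9993.
Likelihood ratio of a positive result = 0.92/0.07 = 92/7.
Target odds = 19.
Need (7/9993) × (92/7)ⁿ ≥ 19, i.e. (92/7)ⁿ ≥ 189867/7.
(92/7)³ = 778688/343 falls short of 189867/7 but (92/7)⁴ = 71639296/2401 reaches it, so n = 4.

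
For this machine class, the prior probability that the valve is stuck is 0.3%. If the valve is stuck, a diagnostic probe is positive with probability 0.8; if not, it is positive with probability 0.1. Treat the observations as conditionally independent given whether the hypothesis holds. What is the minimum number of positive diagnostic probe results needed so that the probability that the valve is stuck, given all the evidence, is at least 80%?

4

Prior odds = 0.003/0.997 = 3/997.
Likelihood ratio of a positive = 0.8/0.1 = 8.
Target posterior odds = 0.8/0.2 = 4.
Need (3/997) × 8ⁿ ≥ 4, i.e. 8ⁿ ≥ 3988/3.
8³ = 512 falls short of 3988/3 but 8⁴ = 4096 reaches it, so n = 4.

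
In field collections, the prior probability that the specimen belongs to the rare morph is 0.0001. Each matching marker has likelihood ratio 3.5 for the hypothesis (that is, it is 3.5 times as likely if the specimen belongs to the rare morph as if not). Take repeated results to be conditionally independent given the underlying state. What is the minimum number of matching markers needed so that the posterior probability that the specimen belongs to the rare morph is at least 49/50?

11

Prior odds = 0.0001/0.9999 = 1/9999.
Likelihood ratio per matching marker = 3.5.
Target odds: 0.98 ÷ 0.02 = 49.
Need (1/9999) × 3.5ⁿ ≥ 49, i.e. 3.5ⁿ ≥ 489951.
3.5¹⁰ = 282475249/1024 falls short of 489951 but 3.5¹¹ ≈965492 reaches it, so n = 11.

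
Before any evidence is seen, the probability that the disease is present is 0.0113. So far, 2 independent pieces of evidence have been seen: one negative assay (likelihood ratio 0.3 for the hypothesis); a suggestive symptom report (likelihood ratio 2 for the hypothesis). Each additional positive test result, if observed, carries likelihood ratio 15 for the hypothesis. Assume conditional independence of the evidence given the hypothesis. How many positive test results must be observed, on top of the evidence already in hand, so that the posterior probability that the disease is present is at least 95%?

3

Prior odds = 0.0113/0.9887 = 113/9887.
Combined Bayes factor of the evidence already in hand = 0.3 × 2 = 0.6.
Odds after that evidence = (113/9887) × 0.6 = 339/49435.
Target odds = 0.95/0.05 = 19.
Need 15ⁿ ≥ 19 ÷ (339/49435) = 939265/339.
15² = 225 falls short of 939265/339 but 15³ = 3375 reaches it, so n = 3.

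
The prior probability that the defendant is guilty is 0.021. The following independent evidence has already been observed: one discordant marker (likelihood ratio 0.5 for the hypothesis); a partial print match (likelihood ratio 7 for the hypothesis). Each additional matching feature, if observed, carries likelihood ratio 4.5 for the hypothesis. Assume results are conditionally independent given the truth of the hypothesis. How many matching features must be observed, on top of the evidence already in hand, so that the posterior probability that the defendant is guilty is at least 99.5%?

Prior odds = 0.021/0.979 = 21/979.
Combined Bayes factor of the evidence already in hand = 0.5 × 7 = 3.5.
Odds after that evidence = (21/979) × 3.5 = 147/1958.
Target odds = 0.995/0.005 = 199.
Need 4.5ⁿ ≥ 199 ÷ (147/1958) = 389642/147.
4.5⁵ = 1845.28125 falls short of 389642/147 but 4.5⁶ = 8303.765625 reaches it, so n = 6.

6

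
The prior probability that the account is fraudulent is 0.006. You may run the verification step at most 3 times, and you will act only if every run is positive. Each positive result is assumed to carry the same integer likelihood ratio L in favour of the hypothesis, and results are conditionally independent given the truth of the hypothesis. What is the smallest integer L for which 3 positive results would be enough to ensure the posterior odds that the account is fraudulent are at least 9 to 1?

12

Prior odds = 0.006/0.994 = 3/497.
Target odds = 9.
Need L³ ≥ 9 ÷ (3/497) = 1491.
11³ = 1331 < 1491 ≤ 1728 = 12³, so L = 12.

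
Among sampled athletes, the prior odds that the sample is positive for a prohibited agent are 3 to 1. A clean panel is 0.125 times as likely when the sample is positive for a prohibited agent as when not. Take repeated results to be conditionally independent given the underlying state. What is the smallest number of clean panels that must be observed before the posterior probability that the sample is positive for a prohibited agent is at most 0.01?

3

Prior odds = 3.
Likelihood ratio per clean panel = 0.125.
Target odds: 0.01 ÷ 0.99 = 1/99.
Require 0.125ⁿ ≤ 1/99 ÷ 3 = 1/297.
0.125² = 0.015625 is still above 1/297 but 0.125³ = 0.001953125 is at or below it, so n = 3.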